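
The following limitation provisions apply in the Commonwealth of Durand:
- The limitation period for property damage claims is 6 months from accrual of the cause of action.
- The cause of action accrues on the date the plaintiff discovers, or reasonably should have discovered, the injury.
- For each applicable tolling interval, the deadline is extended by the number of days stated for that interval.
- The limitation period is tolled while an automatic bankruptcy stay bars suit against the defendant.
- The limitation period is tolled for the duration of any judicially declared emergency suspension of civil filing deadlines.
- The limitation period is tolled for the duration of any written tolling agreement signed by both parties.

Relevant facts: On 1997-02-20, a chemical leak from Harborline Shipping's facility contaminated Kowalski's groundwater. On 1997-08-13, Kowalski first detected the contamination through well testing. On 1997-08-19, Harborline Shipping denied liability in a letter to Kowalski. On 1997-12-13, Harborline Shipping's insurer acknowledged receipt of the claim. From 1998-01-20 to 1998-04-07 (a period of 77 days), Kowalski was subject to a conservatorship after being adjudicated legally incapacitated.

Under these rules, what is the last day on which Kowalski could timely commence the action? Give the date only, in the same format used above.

1998-02-13

The claim did not accrue until Kowalski discovered the injury on 1997-08-13; the 1997-02-20 act date does not start the clock under the stated rule.
6 months from 1997-08-13 is 1998-02-13.
No stated provision tolls the period for the plaintiff's incapacity, so the interval from 1998-01-20 to 1998-04-07 has no effect on the deadline.
The other events in the timeline have no effect on the limitation period under the stated rules.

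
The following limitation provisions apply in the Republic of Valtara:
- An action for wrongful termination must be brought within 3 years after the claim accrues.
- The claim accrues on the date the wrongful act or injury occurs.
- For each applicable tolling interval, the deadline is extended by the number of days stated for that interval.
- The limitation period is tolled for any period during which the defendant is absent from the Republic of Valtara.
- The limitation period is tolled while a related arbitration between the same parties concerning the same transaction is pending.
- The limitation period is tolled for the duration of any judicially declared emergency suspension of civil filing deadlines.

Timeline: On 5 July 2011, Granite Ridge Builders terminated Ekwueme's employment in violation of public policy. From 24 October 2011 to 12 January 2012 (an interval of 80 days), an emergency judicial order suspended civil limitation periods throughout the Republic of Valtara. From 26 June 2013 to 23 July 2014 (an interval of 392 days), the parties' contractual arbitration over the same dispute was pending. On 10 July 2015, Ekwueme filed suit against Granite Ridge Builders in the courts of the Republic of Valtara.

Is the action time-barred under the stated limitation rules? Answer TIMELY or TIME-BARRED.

The limitation period began to run on 5 July 2011.
Adding the 3 years base period to 5 July 2011 gives a deadline of 5 July 2014, before any tolling.
Because the emergency suspension of filing deadlines ran from 24 October 2011 to 12 January 2012, the deadline is extended by 80 days to 23 September 2014.
The period was tolled for 392 days by the pending related arbitration (26 June 2013 to 23 July 2014), pushing the deadline to 20 October 2015.
Ekwueme filed on 10 July 2015, before the 20 October 2015 deadline, so the action is timely.

TIMELY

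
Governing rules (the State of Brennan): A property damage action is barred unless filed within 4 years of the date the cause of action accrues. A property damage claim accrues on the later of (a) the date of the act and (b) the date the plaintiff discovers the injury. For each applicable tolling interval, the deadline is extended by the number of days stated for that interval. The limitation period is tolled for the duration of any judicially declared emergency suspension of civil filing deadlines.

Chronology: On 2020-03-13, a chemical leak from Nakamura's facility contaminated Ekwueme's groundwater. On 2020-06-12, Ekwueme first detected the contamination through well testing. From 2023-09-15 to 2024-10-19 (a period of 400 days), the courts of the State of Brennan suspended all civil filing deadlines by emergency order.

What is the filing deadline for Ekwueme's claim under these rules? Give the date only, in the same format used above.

2025-07-17

Taking the later of the act (2020-03-13) and discovery (2020-06-12), the claim accrued on 2020-06-12.
The untolled deadline — 4 years after 2020-06-12 — is 2024-06-12.
The emergency suspension of filing deadlines from 2023-09-15 to 2024-10-19 tolled the period for 400 days, extending the deadline to 2025-07-17.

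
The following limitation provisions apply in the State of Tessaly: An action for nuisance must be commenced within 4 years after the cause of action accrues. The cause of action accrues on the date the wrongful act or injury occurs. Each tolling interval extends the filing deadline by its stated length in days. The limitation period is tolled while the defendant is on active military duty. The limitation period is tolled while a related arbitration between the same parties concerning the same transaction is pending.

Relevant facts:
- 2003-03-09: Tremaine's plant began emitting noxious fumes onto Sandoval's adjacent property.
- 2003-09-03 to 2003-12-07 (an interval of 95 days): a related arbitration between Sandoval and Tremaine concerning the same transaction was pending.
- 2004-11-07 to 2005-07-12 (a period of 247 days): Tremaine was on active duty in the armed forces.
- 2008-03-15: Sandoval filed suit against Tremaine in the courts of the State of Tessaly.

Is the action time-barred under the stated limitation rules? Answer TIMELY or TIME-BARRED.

The limitation period began to run on 2003-03-09.
4 years from 2003-03-09 is 2007-03-09.
The pending related arbitration from 2003-09-03 to 2003-12-07 tolled the period for 95 days, extending the deadline to 2007-06-12.
The period was tolled for 247 days by the defendant's active military service (2004-11-07 to 2005-07-12), pushing the deadline to 2008-02-14.
Filing on 2008-03-15 missed the 2008-02-14 deadline — the action is time-barred.

TIME-BARRED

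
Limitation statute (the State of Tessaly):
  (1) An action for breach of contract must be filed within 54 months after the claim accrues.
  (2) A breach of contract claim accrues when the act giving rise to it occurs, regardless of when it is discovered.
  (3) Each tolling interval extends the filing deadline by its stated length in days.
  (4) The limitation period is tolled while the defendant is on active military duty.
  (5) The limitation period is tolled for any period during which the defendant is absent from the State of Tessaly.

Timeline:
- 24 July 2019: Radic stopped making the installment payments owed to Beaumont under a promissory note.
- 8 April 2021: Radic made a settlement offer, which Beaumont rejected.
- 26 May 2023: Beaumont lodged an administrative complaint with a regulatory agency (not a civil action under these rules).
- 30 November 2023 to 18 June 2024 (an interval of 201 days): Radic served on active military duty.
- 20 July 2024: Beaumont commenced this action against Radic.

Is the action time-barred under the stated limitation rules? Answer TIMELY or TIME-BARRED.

TIMELY

The claim accrued on 24 July 2019, when the wrongful act occurred.
54 months from 24 July 2019 is 24 January 2024.
The defendant's active military service from 30 November 2023 to 18 June 2024 tolled the period for 201 days, extending the deadline to 12 August 2024.
None of the other events listed affects the running of the period under the stated rules.
Filing on 20 July 2024 beat the 12 August 2024 deadline — the action is timely.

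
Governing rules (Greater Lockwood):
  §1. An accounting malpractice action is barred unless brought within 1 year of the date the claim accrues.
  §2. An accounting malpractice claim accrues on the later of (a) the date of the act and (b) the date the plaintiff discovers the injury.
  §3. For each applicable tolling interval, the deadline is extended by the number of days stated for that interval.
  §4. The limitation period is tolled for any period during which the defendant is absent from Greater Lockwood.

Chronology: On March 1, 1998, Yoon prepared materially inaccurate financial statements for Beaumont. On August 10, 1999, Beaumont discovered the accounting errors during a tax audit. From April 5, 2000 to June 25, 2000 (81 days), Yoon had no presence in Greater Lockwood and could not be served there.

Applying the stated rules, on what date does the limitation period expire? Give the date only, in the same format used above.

October 30, 2000

Taking the later of the act (March 1, 1998) and discovery (August 10, 1999), the claim accrued on August 10, 1999.
Adding the 1 year base period to August 10, 1999 gives a deadline of August 10, 2000, before any tolling.
Because the defendant's absence from the jurisdiction ran from April 5, 2000 to June 25, 2000, the deadline is extended by 81 days to October 30, 2000.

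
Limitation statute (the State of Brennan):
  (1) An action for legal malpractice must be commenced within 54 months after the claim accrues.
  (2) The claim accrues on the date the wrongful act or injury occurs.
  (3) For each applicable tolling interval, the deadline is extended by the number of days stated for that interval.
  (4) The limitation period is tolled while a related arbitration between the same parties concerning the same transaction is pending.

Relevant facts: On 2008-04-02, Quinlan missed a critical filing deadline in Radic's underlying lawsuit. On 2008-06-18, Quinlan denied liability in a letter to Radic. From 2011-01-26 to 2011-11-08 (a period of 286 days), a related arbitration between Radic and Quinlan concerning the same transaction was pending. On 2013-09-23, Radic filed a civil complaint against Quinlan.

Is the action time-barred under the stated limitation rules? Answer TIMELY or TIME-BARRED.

The claim accrued on 2008-04-02, when the wrongful act occurred.
54 months from 2008-04-02 is 2012-10-02.
The period was tolled for 286 days by the pending related arbitration (2011-01-26 to 2011-11-08), pushing the deadline to 2013-07-15.
The other events in the timeline have no effect on the limitation period under the stated rules.
The 2013-09-23 filing falls after the 2013-07-15 deadline; the claim is time-barred.

TIME-BARRED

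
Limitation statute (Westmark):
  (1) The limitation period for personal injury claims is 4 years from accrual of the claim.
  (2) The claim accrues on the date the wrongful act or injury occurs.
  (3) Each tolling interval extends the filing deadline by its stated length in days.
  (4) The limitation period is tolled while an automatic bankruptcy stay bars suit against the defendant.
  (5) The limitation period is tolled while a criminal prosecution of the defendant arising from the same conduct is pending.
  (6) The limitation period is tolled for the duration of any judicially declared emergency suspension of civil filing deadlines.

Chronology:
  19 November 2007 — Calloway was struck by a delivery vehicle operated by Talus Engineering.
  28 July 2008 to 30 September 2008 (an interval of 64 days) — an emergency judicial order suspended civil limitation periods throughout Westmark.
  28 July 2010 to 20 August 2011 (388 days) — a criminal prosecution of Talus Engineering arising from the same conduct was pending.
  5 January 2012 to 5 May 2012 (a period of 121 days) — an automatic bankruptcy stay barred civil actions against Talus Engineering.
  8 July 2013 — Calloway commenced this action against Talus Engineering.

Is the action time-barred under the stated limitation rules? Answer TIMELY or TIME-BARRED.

The claim accrued on 19 November 2007, when the wrongful act occurred.
The untolled deadline — 4 years after 19 November 2007 — is 19 November 2011.
Because the emergency suspension of filing deadlines ran from 28 July 2008 to 30 September 2008, the deadline is extended by 64 days to 22 January 2012.
Because the pending criminal prosecution ran from 28 July 2010 to 20 August 2011, the deadline is extended by 388 days to 13 February 2013.
The automatic bankruptcy stay from 5 January 2012 to 5 May 2012 tolled the period for 121 days, extending the deadline to 14 June 2013.
Filing on 8 July 2013 missed the 14 June 2013 deadline — the action is time-barred.

TIME-BARRED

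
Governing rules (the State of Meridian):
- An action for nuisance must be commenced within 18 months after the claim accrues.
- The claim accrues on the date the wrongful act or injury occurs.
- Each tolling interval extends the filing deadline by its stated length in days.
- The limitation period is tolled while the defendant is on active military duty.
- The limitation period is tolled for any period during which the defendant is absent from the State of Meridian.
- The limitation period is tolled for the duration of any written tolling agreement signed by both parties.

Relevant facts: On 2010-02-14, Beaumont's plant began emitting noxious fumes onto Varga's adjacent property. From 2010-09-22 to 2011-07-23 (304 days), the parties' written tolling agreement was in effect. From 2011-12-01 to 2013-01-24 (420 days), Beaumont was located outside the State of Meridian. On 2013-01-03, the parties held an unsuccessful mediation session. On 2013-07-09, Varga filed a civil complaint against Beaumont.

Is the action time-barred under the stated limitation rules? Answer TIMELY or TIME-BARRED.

TIMELY

The limitation period began to run on 2010-02-14.
Adding the 18 months base period to 2010-02-14 gives a deadline of 2011-08-14, before any tolling.
Because the written tolling agreement ran from 2010-09-22 to 2011-07-23, the deadline is extended by 304 days to 2012-06-13.
The period was tolled for 420 days by the defendant's absence from the jurisdiction (2011-12-01 to 2013-01-24), pushing the deadline to 2013-08-07.
None of the other events listed affects the running of the period under the stated rules.
Varga filed on 2013-07-09, before the 2013-08-07 deadline, so the action is timely.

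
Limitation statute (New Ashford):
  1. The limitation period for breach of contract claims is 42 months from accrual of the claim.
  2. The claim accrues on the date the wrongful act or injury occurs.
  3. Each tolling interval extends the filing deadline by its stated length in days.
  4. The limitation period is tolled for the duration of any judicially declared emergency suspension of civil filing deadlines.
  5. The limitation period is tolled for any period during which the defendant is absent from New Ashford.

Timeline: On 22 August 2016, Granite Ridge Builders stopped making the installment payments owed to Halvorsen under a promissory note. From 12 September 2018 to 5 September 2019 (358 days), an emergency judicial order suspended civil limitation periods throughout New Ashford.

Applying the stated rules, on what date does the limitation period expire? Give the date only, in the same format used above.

The claim accrued on 22 August 2016, when the wrongful act occurred.
Adding the 42 months base period to 22 August 2016 gives a deadline of 22 February 2020, before any tolling.
The emergency suspension of filing deadlines from 12 September 2018 to 5 September 2019 tolled the period for 358 days, extending the deadline to 14 February 2021.

14 February 2021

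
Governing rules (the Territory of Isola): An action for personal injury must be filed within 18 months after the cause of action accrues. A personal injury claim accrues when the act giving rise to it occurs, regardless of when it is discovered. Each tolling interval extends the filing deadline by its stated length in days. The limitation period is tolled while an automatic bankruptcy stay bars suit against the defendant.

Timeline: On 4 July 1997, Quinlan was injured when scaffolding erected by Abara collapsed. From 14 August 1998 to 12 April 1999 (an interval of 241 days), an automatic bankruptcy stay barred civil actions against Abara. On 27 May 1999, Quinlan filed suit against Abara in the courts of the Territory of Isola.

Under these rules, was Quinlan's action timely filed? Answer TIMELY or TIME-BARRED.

TIMELY

The claim accrued on 4 July 1997, when the wrongful act occurred.
Adding the 18 months base period to 4 July 1997 gives a deadline of 4 January 1999, before any tolling.
The period was tolled for 241 days by the automatic bankruptcy stay (14 August 1998 to 12 April 1999), pushing the deadline to 2 September 1999.
Filing on 27 May 1999 beat the 2 September 1999 deadline — the action is timely.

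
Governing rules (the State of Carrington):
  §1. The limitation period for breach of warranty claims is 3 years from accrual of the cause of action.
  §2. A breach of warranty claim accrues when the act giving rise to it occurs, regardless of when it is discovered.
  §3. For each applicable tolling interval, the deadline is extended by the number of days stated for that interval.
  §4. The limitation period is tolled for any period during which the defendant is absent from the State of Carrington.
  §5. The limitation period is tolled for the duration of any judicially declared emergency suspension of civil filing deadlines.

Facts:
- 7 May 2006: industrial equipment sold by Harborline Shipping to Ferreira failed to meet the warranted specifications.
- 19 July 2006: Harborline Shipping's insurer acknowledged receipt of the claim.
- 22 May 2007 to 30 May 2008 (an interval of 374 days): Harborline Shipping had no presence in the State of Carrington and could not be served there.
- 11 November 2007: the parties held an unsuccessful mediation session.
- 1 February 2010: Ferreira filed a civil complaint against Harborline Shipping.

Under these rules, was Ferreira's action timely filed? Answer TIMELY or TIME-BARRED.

TIMELY

The claim accrued on 7 May 2006, when the wrongful act occurred.
3 years from 7 May 2006 is 7 May 2009.
The defendant's absence from the jurisdiction from 22 May 2007 to 30 May 2008 tolled the period for 374 days, extending the deadline to 16 May 2010.
Nothing else in the chronology tolls or restarts the period.
The 1 February 2010 filing precedes the 16 May 2010 deadline; the claim is timely.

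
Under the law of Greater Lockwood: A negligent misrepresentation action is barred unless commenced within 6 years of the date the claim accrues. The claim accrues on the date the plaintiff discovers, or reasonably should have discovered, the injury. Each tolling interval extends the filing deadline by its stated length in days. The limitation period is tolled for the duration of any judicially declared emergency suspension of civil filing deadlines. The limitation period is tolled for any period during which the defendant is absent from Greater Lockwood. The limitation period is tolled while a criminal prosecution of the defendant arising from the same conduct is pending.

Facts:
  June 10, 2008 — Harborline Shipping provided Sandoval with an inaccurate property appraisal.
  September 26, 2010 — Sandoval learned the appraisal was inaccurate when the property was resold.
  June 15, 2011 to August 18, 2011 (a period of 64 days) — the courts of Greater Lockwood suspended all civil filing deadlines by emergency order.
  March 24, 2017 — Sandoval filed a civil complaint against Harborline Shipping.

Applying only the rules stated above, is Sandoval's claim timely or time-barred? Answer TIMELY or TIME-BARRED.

TIME-BARRED

Under the discovery rule, the claim accrued on September 26, 2010, when Sandoval discovered the injury — not on the June 10, 2008 date of the underlying act.
The untolled deadline — 6 years after September 26, 2010 — is September 26, 2016.
Because the emergency suspension of filing deadlines ran from June 15, 2011 to August 18, 2011, the deadline is extended by 64 days to November 29, 2016.
Sandoval filed on March 24, 2017, after the November 29, 2016 deadline, so the action is time-barred.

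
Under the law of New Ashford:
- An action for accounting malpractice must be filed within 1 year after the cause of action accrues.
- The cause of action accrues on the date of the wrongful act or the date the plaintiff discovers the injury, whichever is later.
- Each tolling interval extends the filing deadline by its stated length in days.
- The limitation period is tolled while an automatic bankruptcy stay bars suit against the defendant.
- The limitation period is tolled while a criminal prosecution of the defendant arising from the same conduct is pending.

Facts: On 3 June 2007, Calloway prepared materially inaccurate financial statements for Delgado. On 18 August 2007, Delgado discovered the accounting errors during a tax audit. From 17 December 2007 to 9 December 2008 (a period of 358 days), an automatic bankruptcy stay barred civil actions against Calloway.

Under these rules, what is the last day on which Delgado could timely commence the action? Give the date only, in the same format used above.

11 August 2009

Because discovery on 18 August 2007 post-dates the 3 June 2007 act, accrual under the later-of rule falls on 18 August 2007.
Adding the 1 year base period to 18 August 2007 gives a deadline of 18 August 2008, before any tolling.
Because the automatic bankruptcy stay ran from 17 December 2007 to 9 December 2008, the deadline is extended by 358 days to 11 August 2009.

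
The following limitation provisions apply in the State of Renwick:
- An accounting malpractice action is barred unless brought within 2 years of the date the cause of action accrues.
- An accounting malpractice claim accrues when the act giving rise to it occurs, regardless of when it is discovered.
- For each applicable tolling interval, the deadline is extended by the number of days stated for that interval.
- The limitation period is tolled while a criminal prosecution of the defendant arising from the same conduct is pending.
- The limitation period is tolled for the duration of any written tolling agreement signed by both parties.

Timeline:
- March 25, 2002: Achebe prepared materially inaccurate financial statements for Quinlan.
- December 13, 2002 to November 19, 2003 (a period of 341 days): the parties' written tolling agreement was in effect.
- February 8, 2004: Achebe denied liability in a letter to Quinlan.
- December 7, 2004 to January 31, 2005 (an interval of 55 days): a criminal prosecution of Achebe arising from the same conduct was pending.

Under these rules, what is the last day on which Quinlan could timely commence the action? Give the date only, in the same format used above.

April 25, 2005

The claim accrued on March 25, 2002, when the wrongful act occurred.
The untolled deadline — 2 years after March 25, 2002 — is March 25, 2004.
Because the written tolling agreement ran from December 13, 2002 to November 19, 2003, the deadline is extended by 341 days to March 1, 2005.
The period was tolled for 55 days by the pending criminal prosecution (December 7, 2004 to January 31, 2005), pushing the deadline to April 25, 2005.
None of the other events listed affects the running of the period under the stated rules.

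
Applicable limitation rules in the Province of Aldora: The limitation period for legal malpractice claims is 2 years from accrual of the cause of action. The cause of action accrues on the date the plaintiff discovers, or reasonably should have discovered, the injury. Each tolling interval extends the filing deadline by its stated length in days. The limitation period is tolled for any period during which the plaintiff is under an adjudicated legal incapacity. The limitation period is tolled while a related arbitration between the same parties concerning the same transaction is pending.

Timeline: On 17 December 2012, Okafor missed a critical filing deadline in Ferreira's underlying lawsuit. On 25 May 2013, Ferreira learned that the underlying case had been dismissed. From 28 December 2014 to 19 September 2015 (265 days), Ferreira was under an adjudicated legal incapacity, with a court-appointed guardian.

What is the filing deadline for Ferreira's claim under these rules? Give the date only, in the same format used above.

The claim did not accrue until Ferreira discovered the injury on 25 May 2013; the 17 December 2012 act date does not start the clock under the stated rule.
Adding the 2 years base period to 25 May 2013 gives a deadline of 25 May 2015, before any tolling.
The plaintiff's legal incapacity from 28 December 2014 to 19 September 2015 tolled the period for 265 days, extending the deadline to 14 February 2016.

14 February 2016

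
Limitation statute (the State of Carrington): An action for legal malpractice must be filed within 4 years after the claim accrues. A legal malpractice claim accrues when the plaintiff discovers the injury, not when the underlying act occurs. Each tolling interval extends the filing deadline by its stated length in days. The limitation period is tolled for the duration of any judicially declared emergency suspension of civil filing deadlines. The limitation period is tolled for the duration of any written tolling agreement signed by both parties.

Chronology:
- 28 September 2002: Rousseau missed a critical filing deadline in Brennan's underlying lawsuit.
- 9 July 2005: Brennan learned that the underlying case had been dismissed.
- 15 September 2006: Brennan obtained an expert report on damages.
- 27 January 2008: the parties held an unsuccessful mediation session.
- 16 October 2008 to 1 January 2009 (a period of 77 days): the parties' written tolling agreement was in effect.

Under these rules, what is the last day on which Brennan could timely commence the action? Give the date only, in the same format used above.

24 September 2009

The claim did not accrue until Brennan discovered the injury on 9 July 2005; the 28 September 2002 act date does not start the clock under the stated rule.
4 years from 9 July 2005 is 9 July 2009.
The written tolling agreement from 16 October 2008 to 1 January 2009 tolled the period for 77 days, extending the deadline to 24 September 2009.
None of the other events listed affects the running of the period under the stated rules.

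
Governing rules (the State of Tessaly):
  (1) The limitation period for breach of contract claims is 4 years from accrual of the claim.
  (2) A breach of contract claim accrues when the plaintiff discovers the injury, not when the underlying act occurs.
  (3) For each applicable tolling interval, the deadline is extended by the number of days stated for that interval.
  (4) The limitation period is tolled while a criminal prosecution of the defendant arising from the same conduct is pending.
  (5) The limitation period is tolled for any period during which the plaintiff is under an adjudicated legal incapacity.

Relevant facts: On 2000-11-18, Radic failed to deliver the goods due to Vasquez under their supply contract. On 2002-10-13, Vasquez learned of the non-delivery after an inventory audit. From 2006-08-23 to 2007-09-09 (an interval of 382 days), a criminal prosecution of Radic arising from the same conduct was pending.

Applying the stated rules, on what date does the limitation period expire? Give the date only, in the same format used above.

2007-10-30

The claim did not accrue until Vasquez discovered the injury on 2002-10-13; the 2000-11-18 act date does not start the clock under the stated rule.
4 years from 2002-10-13 is 2006-10-13.
Because the pending criminal prosecution ran from 2006-08-23 to 2007-09-09, the deadline is extended by 382 days to 2007-10-30.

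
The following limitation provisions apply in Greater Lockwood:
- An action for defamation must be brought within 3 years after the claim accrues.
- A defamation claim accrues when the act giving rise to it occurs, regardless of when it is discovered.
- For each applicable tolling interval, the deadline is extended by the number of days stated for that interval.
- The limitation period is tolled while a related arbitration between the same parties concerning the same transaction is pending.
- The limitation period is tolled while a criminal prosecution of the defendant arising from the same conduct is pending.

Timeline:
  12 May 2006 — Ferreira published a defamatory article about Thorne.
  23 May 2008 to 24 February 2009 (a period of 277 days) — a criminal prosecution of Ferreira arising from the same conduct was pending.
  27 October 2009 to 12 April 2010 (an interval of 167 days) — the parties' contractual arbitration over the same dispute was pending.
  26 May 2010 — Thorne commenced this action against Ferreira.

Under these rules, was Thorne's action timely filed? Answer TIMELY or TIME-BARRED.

The claim accrued on 12 May 2006, when the wrongful act occurred.
3 years from 12 May 2006 is 12 May 2009.
The pending criminal prosecution from 23 May 2008 to 24 February 2009 tolled the period for 277 days, extending the deadline to 13 February 2010.
Because the pending related arbitration ran from 27 October 2009 to 12 April 2010, the deadline is extended by 167 days to 30 July 2010.
Thorne filed on 26 May 2010, before the 30 July 2010 deadline, so the action is timely.

TIMELY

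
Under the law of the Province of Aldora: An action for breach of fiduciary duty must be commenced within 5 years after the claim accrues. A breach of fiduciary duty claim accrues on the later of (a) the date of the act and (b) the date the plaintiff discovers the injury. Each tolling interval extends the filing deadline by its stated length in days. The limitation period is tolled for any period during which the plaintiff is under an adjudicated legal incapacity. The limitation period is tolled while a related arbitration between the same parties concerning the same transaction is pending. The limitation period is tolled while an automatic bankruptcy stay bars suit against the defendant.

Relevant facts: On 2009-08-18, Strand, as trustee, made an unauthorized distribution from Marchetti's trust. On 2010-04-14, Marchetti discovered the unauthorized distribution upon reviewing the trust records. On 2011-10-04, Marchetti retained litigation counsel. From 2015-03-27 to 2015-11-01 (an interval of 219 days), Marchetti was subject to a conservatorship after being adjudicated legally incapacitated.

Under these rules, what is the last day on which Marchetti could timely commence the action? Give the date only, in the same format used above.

The claim accrued on 2010-04-14 — the later of the 2009-08-18 act and the 2010-04-14 discovery.
The untolled deadline — 5 years after 2010-04-14 — is 2015-04-14.
Because the plaintiff's legal incapacity ran from 2015-03-27 to 2015-11-01, the deadline is extended by 219 days to 2015-11-19.
Nothing else in the chronology tolls or restarts the period.

2015-11-19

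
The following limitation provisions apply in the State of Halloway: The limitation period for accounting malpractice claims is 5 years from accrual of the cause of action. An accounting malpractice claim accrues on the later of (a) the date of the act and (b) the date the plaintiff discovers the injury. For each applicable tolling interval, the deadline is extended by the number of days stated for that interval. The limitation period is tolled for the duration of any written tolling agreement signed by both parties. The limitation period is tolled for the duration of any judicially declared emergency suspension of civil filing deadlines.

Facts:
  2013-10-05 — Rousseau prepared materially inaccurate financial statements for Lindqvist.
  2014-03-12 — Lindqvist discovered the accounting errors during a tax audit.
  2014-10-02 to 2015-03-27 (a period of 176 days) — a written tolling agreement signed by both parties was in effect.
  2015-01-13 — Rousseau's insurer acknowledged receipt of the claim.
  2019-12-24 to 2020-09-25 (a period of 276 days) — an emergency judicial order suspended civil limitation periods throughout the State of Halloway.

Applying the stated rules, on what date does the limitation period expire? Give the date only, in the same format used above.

Because discovery on 2014-03-12 post-dates the 2013-10-05 act, accrual under the later-of rule falls on 2014-03-12.
Adding the 5 years base period to 2014-03-12 gives a deadline of 2019-03-12, before any tolling.
Because the written tolling agreement ran from 2014-10-02 to 2015-03-27, the deadline is extended by 176 days to 2019-09-04.
The emergency suspension of filing deadlines starting 2019-12-24 came too late — the period had run on 2019-09-04 — and so does not extend the deadline.
The other events in the timeline have no effect on the limitation period under the stated rules.

2019-09-04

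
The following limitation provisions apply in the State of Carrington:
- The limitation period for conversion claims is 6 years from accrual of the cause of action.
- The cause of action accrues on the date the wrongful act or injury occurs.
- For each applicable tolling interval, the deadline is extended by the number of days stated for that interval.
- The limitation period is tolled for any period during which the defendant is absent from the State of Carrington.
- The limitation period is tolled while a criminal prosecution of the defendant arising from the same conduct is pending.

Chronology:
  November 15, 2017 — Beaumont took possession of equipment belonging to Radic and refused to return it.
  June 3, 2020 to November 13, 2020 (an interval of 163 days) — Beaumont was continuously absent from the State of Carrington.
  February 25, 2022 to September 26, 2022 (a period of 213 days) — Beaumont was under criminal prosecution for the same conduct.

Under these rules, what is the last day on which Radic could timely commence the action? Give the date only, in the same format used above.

November 25, 2024

The claim accrued on November 15, 2017, when the wrongful act occurred.
6 years from November 15, 2017 is November 15, 2023.
Because the defendant's absence from the jurisdiction ran from June 3, 2020 to November 13, 2020, the deadline is extended by 163 days to April 26, 2024.
The pending criminal prosecution from February 25, 2022 to September 26, 2022 tolled the period for 213 days, extending the deadline to November 25, 2024.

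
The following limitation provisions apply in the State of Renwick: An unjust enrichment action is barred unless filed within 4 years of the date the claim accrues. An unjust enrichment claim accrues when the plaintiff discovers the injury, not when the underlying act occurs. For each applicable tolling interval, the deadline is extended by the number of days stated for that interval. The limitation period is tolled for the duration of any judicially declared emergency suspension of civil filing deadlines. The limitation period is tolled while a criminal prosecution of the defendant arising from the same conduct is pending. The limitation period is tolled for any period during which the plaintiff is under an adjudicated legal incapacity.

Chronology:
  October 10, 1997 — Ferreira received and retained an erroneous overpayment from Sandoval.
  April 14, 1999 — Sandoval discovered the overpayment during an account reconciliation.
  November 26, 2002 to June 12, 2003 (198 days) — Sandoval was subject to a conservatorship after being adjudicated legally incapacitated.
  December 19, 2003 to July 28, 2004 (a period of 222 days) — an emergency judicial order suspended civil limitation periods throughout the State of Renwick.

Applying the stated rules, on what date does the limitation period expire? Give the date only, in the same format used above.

October 29, 2003

Under the discovery rule, the claim accrued on April 14, 1999, when Sandoval discovered the injury — not on the October 10, 1997 date of the underlying act.
The untolled deadline — 4 years after April 14, 1999 — is April 14, 2003.
Because the plaintiff's legal incapacity ran from November 26, 2002 to June 12, 2003, the deadline is extended by 198 days to October 29, 2003.
The emergency suspension of filing deadlines starting December 19, 2003 came too late — the period had run on October 29, 2003 — and so does not extend the deadline.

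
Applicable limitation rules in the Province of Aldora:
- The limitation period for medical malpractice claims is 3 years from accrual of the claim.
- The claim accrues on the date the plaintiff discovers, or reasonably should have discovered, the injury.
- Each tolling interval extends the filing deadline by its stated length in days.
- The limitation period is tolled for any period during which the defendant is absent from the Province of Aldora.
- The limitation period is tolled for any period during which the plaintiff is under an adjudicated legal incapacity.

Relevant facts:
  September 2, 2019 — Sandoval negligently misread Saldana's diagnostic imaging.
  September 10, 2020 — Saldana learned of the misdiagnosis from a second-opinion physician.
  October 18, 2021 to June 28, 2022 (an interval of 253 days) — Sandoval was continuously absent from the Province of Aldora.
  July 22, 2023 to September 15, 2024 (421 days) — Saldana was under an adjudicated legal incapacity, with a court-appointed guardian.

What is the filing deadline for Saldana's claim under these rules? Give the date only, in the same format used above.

July 15, 2025

The claim did not accrue until Saldana discovered the injury on September 10, 2020; the September 2, 2019 act date does not start the clock under the stated rule.
Adding the 3 years base period to September 10, 2020 gives a deadline of September 10, 2023, before any tolling.
Because the defendant's absence from the jurisdiction ran from October 18, 2021 to June 28, 2022, the deadline is extended by 253 days to May 20, 2024.
Because the plaintiff's legal incapacity ran from July 22, 2023 to September 15, 2024, the deadline is extended by 421 days to July 15, 2025.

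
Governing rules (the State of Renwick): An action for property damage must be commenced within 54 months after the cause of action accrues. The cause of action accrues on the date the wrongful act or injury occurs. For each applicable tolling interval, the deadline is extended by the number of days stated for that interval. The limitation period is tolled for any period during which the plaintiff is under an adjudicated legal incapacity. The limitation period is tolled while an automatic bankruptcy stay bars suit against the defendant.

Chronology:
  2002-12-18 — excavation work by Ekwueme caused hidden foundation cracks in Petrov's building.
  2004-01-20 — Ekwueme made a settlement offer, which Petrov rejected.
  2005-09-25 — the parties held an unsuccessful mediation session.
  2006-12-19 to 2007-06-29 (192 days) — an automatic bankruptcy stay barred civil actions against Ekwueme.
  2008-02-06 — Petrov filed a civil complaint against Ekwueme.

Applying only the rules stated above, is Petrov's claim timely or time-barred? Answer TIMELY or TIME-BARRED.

TIME-BARRED

The cause of action accrued on 2002-12-18, the date of the act.
54 months from 2002-12-18 is 2007-06-18.
The period was tolled for 192 days by the automatic bankruptcy stay (2006-12-19 to 2007-06-29), pushing the deadline to 2007-12-27.
Nothing else in the chronology tolls or restarts the period.
The 2008-02-06 filing falls after the 2007-12-27 deadline; the claim is time-barred.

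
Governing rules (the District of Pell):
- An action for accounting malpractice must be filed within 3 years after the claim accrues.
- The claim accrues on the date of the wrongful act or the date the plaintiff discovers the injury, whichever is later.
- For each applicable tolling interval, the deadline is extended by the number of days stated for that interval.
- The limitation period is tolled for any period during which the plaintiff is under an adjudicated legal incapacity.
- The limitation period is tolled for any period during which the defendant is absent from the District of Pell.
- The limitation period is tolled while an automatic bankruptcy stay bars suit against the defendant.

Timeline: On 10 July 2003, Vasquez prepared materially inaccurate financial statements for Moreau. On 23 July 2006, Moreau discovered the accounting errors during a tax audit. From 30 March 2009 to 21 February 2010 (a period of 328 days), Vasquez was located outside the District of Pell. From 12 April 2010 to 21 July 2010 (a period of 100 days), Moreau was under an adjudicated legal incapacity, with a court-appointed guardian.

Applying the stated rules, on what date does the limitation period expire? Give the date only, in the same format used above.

The claim accrued on 23 July 2006 — the later of the 10 July 2003 act and the 23 July 2006 discovery.
Adding the 3 years base period to 23 July 2006 gives a deadline of 23 July 2009, before any tolling.
The defendant's absence from the jurisdiction from 30 March 2009 to 21 February 2010 tolled the period for 328 days, extending the deadline to 16 June 2010.
The plaintiff's legal incapacity from 12 April 2010 to 21 July 2010 tolled the period for 100 days, extending the deadline to 24 September 2010.

24 September 2010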